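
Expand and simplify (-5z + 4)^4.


Expand (-5z + 4)^4 by repeated multiplication:
  (-5z + 4)^2 = 25z^2 - 40z + 16
  (-5z + 4)^3 = -125z^3 + 300z^2 - 240z + 64
= 625z^4 - 2000z^3 + 2400z^2 - 1280z + 256


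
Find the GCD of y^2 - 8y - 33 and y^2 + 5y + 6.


Factor each:
  y^2 - 8y - 33 = (y + 3)(y - 11)
  y^2 + 5y + 6 = (y + 3)(y + 2)
Common monic factor: y + 3


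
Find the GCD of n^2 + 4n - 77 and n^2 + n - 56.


Factor each:
  n^2 + 4n - 77 = (n - 7)(n + 11)
  n^2 + n - 56 = (n - 7)(n + 8)
Common monic factor: n - 7


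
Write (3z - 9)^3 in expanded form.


Expand (3z - 9)^3 by repeated multiplication:
  (3z - 9)^2 = 9z^2 - 54z + 81
= 27z^3 - 243z^2 + 729z - 729


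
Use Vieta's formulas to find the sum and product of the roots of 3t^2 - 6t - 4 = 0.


For at^2+bt+c=0: sum = -b/a, product = c/a.
a=3, b=-6, c=-4
Sum = -(-6)/3 = 2
Product = (-4)/3 = -4/3


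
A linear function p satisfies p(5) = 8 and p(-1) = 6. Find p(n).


p(n) = mn + b. Using p(5)=8, p(-1)=6:
m = (8 - 6)/(5 + 1) = 2/6 = 1/3
b = 8 - m*(5) = 8 - 5/3 = 19/3
p(n) = (1/3)n + (19/3)


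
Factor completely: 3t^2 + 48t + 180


Roots satisfy r1 + r2 = -b/a = -16 and r1*r2 = c/a = 60.
So r1 = -10, r2 = -6.
3t^2 + 48t + 180 = 3(t - r1)(t - r2) = 3(t + 10)(t + 6)


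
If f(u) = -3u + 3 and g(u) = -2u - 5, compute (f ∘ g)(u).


Substitute g(u) into f:
f(g(u)) = -3*(-2u - 5) + 3
Expand and combine: 6u + 18


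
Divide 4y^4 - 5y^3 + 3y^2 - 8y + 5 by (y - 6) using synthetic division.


Synthetic division with c = 6. Coefficients: 4, -5, 3, -8, 5
Bring down 4.
  4 * 6 = 24; 24 - 5 = 19
  19 * 6 = 114; 114 + 3 = 117
  117 * 6 = 702; 702 - 8 = 694
  694 * 6 = 4164; 4164 + 5 = 4169
Quotient: 4y^3 + 19y^2 + 117y + 694, Remainder: 4169


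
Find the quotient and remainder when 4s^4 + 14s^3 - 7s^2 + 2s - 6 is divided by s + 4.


(4s^4 + 14s^3 - 7s^2 + 2s - 6) / (s + 4)
Step 1: 4s^3 * (s + 4) = 4s^4 + 16s^3; subtract.
Step 2: -2s^2 * (s + 4) = -2s^3 - 8s^2; subtract.
Step 3: s * (s + 4) = s^2 + 4s; subtract.
Step 4: -2 * (s + 4) = -2s - 8; subtract.
Quotient: 4s^3 - 2s^2 + s - 2, Remainder: 2


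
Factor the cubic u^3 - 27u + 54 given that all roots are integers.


Try integer roots (divisors of 54). u=3: p(3)=0.
Divide out (u - 3): quotient is u^2 + 3u - 18.
Factor the quadratic: (u - 3)(u + 6)
Result: (u - 3)(u - 3)(u + 6)


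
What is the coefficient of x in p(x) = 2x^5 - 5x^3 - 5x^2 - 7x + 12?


Read off the coefficient of x: -7


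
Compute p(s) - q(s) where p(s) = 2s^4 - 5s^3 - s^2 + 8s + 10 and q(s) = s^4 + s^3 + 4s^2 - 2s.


Distribute the minus sign:
  (2s^4 - 5s^3 - s^2 + 8s + 10)
- (s^4 + s^3 + 4s^2 - 2s)
Negate second polynomial: -s^4 - s^3 - 4s^2 + 2s
Add: s^4 - 6s^3 - 5s^2 + 10s + 10


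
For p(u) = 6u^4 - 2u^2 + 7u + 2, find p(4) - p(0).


p(4) = 1534
p(0) = 2
p(4) - p(0) = 1534 - 2 = 1532


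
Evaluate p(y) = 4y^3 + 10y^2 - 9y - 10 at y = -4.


Using direct substitution:
  4 * (-4)^3 = -256
  10 * (-4)^2 = 160
  -9 * (-4)^1 = 36
  constant: -10
Sum = -256 + 160 + 36 - 10 = -70


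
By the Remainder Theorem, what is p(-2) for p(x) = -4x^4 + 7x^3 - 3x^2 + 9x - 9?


By the Remainder Theorem, the remainder equals p(-2):
  -4*(-2)^4 = -64
  7*(-2)^3 = -56
  -3*(-2)^2 = -12
  9*(-2)^1 = -18
  constant: -9
Sum: -64 - 56 - 12 - 18 - 9 = -159


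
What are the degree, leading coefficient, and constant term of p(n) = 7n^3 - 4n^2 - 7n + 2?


Highest power of n is 3, with coefficient 7. Constant term is 2.
Degree = 3, leading coefficient = 7, constant term = 2


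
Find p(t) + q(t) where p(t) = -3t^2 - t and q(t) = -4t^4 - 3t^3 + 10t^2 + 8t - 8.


Align terms by degree and add:
  -3t^2 - t
  -4t^4 - 3t^3 + 10t^2 + 8t - 8
= -4t^4 - 3t^3 + 7t^2 + 7t - 8


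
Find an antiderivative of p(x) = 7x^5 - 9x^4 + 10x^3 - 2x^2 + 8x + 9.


Reverse power rule on each term:
  ∫ 7x^5 dx = (7/6)x^6
  ∫ -9x^4 dx = -(9/5)x^5
  ∫ 10x^3 dx = (5/2)x^4
  ∫ -2x^2 dx = -(2/3)x^3
  ∫ 8x dx = 4x^2
  ∫ 9 dx = 9x
F(x) = (7/6)x^6 - (9/5)x^5 + (5/2)x^4 - (2/3)x^3 + 4x^2 + 9x + C


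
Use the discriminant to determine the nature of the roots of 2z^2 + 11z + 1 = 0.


D = b^2 - 4ac = (11)^2 - 4(2)(1) = 121 - 8 = 113
Since D > 0: two distinct irrational roots


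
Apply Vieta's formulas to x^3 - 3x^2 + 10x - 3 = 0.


Monic cubic x^3+bx^2+cx+d=0: sum=-b, pairwise sum=c, product=-d.
b=-3, c=10, d=-3
r1+r2+r3 = 3
r1r2+r1r3+r2r3 = 10
r1r2r3 = 3


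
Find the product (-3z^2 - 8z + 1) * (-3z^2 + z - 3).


Distribute each term of the first polynomial:
  (-3z^2)(-3z^2 + z - 3) = 9z^4 - 3z^3 + 9z^2
  (-8z)(-3z^2 + z - 3) = 24z^3 - 8z^2 + 24z
  (1)(-3z^2 + z - 3) = -3z^2 + z - 3
Sum: 9z^4 + 21z^3 - 2z^2 + 25z - 3


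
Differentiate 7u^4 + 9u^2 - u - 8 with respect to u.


Apply the power rule term by term:
  d/du(7u^4) = 28u^3
  d/du(9u^2) = 18u
  d/du(-u) = -1
  d/du(-8) = 0
p'(u) = 28u^3 + 18u - 1


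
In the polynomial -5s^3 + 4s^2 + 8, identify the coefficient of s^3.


Read off the coefficient of s^3: -5


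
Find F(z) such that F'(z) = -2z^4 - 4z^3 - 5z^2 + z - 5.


Reverse power rule on each term:
  ∫ -2z^4 dz = -(2/5)z^5
  ∫ -4z^3 dz = -z^4
  ∫ -5z^2 dz = -(5/3)z^3
  ∫ z dz = (1/2)z^2
  ∫ -5 dz = -5z
F(z) = -(2/5)z^5 - z^4 - (5/3)z^3 + (1/2)z^2 - 5z + C


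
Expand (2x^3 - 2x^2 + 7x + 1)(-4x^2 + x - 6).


Distribute each term of the first polynomial:
  (2x^3)(-4x^2 + x - 6) = -8x^5 + 2x^4 - 12x^3
  (-2x^2)(-4x^2 + x - 6) = 8x^4 - 2x^3 + 12x^2
  (7x)(-4x^2 + x - 6) = -28x^3 + 7x^2 - 42x
  (1)(-4x^2 + x - 6) = -4x^2 + x - 6
Sum: -8x^5 + 10x^4 - 42x^3 + 15x^2 - 41x - 6


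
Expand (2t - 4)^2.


Expand (2t - 4)^2 by repeated multiplication:
= 4t^2 - 16t + 16


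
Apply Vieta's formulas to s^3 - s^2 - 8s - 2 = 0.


Monic cubic s^3+bs^2+cs+d=0: sum=-b, pairwise sum=c, product=-d.
b=-1, c=-8, d=-2
r1+r2+r3 = 1
r1r2+r1r3+r2r3 = -8
r1r2r3 = 2


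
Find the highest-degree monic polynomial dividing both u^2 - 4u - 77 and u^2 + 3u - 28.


Factor each:
  u^2 - 4u - 77 = (u + 7)(u - 11)
  u^2 + 3u - 28 = (u + 7)(u - 4)
Common monic factor: u + 7


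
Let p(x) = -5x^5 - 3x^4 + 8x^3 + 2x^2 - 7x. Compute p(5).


Using direct substitution:
  -5 * (5)^5 = -15625
  -3 * (5)^4 = -1875
  8 * (5)^3 = 1000
  2 * (5)^2 = 50
  -7 * (5)^1 = -35
  constant: 0
Sum = -15625 - 1875 + 1000 + 50 - 35 + 0 = -16485


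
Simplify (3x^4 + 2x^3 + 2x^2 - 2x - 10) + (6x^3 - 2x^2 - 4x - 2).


Align terms by degree and add:
  3x^4 + 2x^3 + 2x^2 - 2x - 10
+ 6x^3 - 2x^2 - 4x - 2
= 3x^4 + 8x^3 - 6x - 12


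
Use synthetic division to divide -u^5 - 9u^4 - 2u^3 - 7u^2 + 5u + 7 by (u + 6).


Synthetic division with c = -6. Coefficients: -1, -9, -2, -7, 5, 7
Bring down -1.
  -1 * -6 = 6; 6 - 9 = -3
  -3 * -6 = 18; 18 - 2 = 16
  16 * -6 = -96; -96 - 7 = -103
  -103 * -6 = 618; 618 + 5 = 623
  623 * -6 = -3738; -3738 + 7 = -3731
Quotient: -u^4 - 3u^3 + 16u^2 - 103u + 623, Remainder: -3731


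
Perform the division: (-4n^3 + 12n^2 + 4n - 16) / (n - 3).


(-4n^3 + 12n^2 + 4n - 16) / (n - 3)
Step 1: -4n^2 * (n - 3) = -4n^3 + 12n^2; subtract.
Step 2: 0 * (n - 3) = 0; subtract.
Step 3: 4 * (n - 3) = 4n - 12; subtract.
Quotient: -4n^2 + 4, Remainder: -4


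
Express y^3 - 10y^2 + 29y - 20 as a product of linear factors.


Try integer roots (divisors of -20). y=4: p(4)=0.
Divide out (y - 4): quotient is y^2 - 6y + 5.
Factor the quadratic: (y - 5)(y - 1)
Result: (y - 4)(y - 5)(y - 1)


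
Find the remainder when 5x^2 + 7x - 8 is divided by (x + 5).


By the Remainder Theorem, the remainder equals p(-5):
  5*(-5)^2 = 125
  7*(-5)^1 = -35
  constant: -8
Sum: 125 - 35 - 8 = 82


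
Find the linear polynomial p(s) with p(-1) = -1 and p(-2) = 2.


p(s) = ms + b. Using p(-1)=-1, p(-2)=2:
m = (-1 - 2)/(-1 + 2) = -3/1 = -3
b = -1 - m*(-1) = -1 - 3 = -4
p(s) = -3s - 4


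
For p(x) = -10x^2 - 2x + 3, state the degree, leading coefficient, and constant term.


Highest power of x is 2, with coefficient -10. Constant term is 3.
Degree = 2, leading coefficient = -10, constant term = 3


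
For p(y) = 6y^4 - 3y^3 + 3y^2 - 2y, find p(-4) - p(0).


p(-4) = 1784
p(0) = 0
p(-4) - p(0) = 1784 = 1784


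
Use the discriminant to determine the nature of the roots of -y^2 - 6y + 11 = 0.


D = b^2 - 4ac = (-6)^2 - 4(-1)(11) = 36 + 44 = 80
Since D > 0: two distinct irrational roots


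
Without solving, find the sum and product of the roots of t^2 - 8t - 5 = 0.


For at^2+bt+c=0: sum = -b/a, product = c/a.
a=1, b=-8, c=-5
Sum = -(-8)/1 = 8
Product = (-5)/1 = -5


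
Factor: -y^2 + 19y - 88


Roots satisfy r1 + r2 = -b/a = 19 and r1*r2 = c/a = 88.
So r1 = 11, r2 = 8.
-y^2 + 19y - 88 = -(y - r1)(y - r2) = -(y - 11)(y - 8)


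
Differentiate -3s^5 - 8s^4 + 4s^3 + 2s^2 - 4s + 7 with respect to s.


Apply the power rule term by term:
  d/ds(-3s^5) = -15s^4
  d/ds(-8s^4) = -32s^3
  d/ds(4s^3) = 12s^2
  d/ds(2s^2) = 4s
  d/ds(-4s) = -4
  d/ds(7) = 0
p'(s) = -15s^4 - 32s^3 + 12s^2 + 4s - 4


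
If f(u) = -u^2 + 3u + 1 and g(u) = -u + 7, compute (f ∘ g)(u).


Substitute g(u) into f:
f(g(u)) = -1*(-u + 7)^2 + 3*(-u + 7) + 1
(-u + 7)^2 = u^2 - 14u + 49
Expand and combine: -u^2 + 11u - 27


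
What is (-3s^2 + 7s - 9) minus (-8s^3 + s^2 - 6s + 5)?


Distribute the minus sign:
  (-3s^2 + 7s - 9)
- (-8s^3 + s^2 - 6s + 5)
Negate second polynomial: 8s^3 - s^2 + 6s - 5
Add: 8s^3 - 4s^2 + 13s - 14


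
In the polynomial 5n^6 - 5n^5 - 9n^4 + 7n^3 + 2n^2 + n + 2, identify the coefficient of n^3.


Read off the coefficient of n^3: 7


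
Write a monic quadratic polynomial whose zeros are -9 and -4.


p(x) = (x + 9)(x + 4)
Expand: x^2 + 13x + 36


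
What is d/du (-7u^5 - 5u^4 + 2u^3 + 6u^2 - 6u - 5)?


Apply the power rule term by term:
  d/du(-7u^5) = -35u^4
  d/du(-5u^4) = -20u^3
  d/du(2u^3) = 6u^2
  d/du(6u^2) = 12u
  d/du(-6u) = -6
  d/du(-5) = 0
p'(u) = -35u^4 - 20u^3 + 6u^2 + 12u - 6


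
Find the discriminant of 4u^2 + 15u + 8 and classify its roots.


D = b^2 - 4ac = (15)^2 - 4(4)(8) = 225 - 128 = 97
Since D > 0: two distinct irrational roots


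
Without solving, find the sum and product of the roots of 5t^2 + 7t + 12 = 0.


For at^2+bt+c=0: sum = -b/a, product = c/a.
a=5, b=7, c=12
Sum = -(7)/5 = -7/5
Product = (12)/5 = 12/5


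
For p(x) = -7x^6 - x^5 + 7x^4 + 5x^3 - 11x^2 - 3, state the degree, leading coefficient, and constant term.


Highest power of x is 6, with coefficient -7. Constant term is -3.
Degree = 6, leading coefficient = -7, constant term = -3


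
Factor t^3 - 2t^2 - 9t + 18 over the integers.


Try integer roots (divisors of 18). t=-3: p(-3)=0.
Divide out (t + 3): quotient is t^2 - 5t + 6.
Factor the quadratic: (t - 3)(t - 2)
Result: (t + 3)(t - 3)(t - 2)


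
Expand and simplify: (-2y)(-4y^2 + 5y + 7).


Distribute each term of the first polynomial:
  (-2y)(-4y^2 + 5y + 7) = 8y^3 - 10y^2 - 14y
Sum: 8y^3 - 10y^2 - 14y


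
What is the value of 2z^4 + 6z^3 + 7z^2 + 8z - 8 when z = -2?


Using direct substitution:
  2 * (-2)^4 = 32
  6 * (-2)^3 = -48
  7 * (-2)^2 = 28
  8 * (-2)^1 = -16
  constant: -8
Sum = 32 - 48 + 28 - 16 - 8 = -12


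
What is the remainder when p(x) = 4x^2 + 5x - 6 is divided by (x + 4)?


By the Remainder Theorem, the remainder equals p(-4):
  4*(-4)^2 = 64
  5*(-4)^1 = -20
  constant: -6
Sum: 64 - 20 - 6 = 38


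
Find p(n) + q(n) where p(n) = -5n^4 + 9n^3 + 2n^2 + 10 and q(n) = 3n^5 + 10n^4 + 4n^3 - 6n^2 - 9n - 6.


Align terms by degree and add:
  -5n^4 + 9n^3 + 2n^2 + 10
+ 3n^5 + 10n^4 + 4n^3 - 6n^2 - 9n - 6
= 3n^5 + 5n^4 + 13n^3 - 4n^2 - 9n + 4


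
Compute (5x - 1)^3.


Expand (5x - 1)^3 by repeated multiplication:
  (5x - 1)^2 = 25x^2 - 10x + 1
= 125x^3 - 75x^2 + 15x - 1


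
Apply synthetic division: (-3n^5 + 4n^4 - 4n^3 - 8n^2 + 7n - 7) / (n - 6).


Synthetic division with c = 6. Coefficients: -3, 4, -4, -8, 7, -7
Bring down -3.
  -3 * 6 = -18; -18 + 4 = -14
  -14 * 6 = -84; -84 - 4 = -88
  -88 * 6 = -528; -528 - 8 = -536
  -536 * 6 = -3216; -3216 + 7 = -3209
  -3209 * 6 = -19254; -19254 - 7 = -19261
Quotient: -3n^4 - 14n^3 - 88n^2 - 536n - 3209, Remainder: -19261


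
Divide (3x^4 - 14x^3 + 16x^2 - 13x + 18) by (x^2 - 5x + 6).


(3x^4 - 14x^3 + 16x^2 - 13x + 18) / (x^2 - 5x + 6)
Step 1: 3x^2 * (x^2 - 5x + 6) = 3x^4 - 15x^3 + 18x^2; subtract.
Step 2: x * (x^2 - 5x + 6) = x^3 - 5x^2 + 6x; subtract.
Step 3: 3 * (x^2 - 5x + 6) = 3x^2 - 15x + 18; subtract.
Quotient: 3x^2 + x + 3, Remainder: -4x


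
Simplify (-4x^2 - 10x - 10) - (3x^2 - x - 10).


Distribute the minus sign:
  (-4x^2 - 10x - 10)
- (3x^2 - x - 10)
Negate second polynomial: -3x^2 + x + 10
Add: -7x^2 - 9x


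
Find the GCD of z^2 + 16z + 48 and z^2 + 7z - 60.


Factor each:
  z^2 + 16z + 48 = (z + 12)(z + 4)
  z^2 + 7z - 60 = (z + 12)(z - 5)
Common monic factor: z + 12


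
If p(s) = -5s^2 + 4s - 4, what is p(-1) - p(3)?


p(-1) = -13
p(3) = -37
p(-1) - p(3) = -13 + 37 = 24


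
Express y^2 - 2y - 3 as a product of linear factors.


Roots satisfy r1 + r2 = -b/a = 2 and r1*r2 = c/a = -3.
So r1 = 3, r2 = -1.
y^2 - 2y - 3 = (y - r1)(y - r2) = (y - 3)(y + 1)


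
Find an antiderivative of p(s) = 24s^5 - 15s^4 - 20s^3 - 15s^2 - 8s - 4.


Reverse power rule on each term:
  ∫ 24s^5 ds = 4s^6
  ∫ -15s^4 ds = -3s^5
  ∫ -20s^3 ds = -5s^4
  ∫ -15s^2 ds = -5s^3
  ∫ -8s ds = -4s^2
  ∫ -4 ds = -4s
F(s) = 4s^6 - 3s^5 - 5s^4 - 5s^3 - 4s^2 - 4s + C


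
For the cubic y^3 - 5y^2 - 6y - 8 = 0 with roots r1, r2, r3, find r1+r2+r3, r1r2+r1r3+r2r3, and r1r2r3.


Monic cubic y^3+by^2+cy+d=0: sum=-b, pairwise sum=c, product=-d.
b=-5, c=-6, d=-8
r1+r2+r3 = 5
r1r2+r1r3+r2r3 = -6
r1r2r3 = 8


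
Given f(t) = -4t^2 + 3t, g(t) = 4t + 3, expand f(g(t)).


Substitute g(t) into f:
f(g(t)) = -4*(4t + 3)^2 + 3*(4t + 3)
(4t + 3)^2 = 16t^2 + 24t + 9
Expand and combine: -64t^2 - 84t - 27


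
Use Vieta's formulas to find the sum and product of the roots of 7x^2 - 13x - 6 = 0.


For ax^2+bx+c=0: sum = -b/a, product = c/a.
a=7, b=-13, c=-6
Sum = -(-13)/7 = 13/7
Product = (-6)/7 = -6/7


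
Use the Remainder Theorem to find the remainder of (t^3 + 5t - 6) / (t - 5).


By the Remainder Theorem, the remainder equals p(5):
  1*(5)^3 = 125
  0*(5)^2 = 0
  5*(5)^1 = 25
  constant: -6
Sum: 125 + 0 + 25 - 6 = 144


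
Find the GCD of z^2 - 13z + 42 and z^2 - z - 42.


Factor each:
  z^2 - 13z + 42 = (z - 7)(z - 6)
  z^2 - z - 42 = (z - 7)(z + 6)
Common monic factor: z - 7


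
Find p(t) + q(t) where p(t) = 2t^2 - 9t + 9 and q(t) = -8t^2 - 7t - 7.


Align terms by degree and add:
  2t^2 - 9t + 9
  -8t^2 - 7t - 7
= -6t^2 - 16t + 2


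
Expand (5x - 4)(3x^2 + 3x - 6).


Distribute each term of the first polynomial:
  (5x)(3x^2 + 3x - 6) = 15x^3 + 15x^2 - 30x
  (-4)(3x^2 + 3x - 6) = -12x^2 - 12x + 24
Sum: 15x^3 + 3x^2 - 42x + 24


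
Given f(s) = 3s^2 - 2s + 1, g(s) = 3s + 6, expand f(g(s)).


Substitute g(s) into f:
f(g(s)) = 3*(3s + 6)^2 + (-2)*(3s + 6) + 1
(3s + 6)^2 = 9s^2 + 36s + 36
Expand and combine: 27s^2 + 102s + 97


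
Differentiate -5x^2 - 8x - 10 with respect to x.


Apply the power rule term by term:
  d/dx(-5x^2) = -10x
  d/dx(-8x) = -8
  d/dx(-10) = 0
p'(x) = -10x - 8


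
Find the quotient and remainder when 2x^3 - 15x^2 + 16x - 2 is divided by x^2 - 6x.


(2x^3 - 15x^2 + 16x - 2) / (x^2 - 6x)
Step 1: 2x * (x^2 - 6x) = 2x^3 - 12x^2; subtract.
Step 2: -3 * (x^2 - 6x) = -3x^2 + 18x; subtract.
Quotient: 2x - 3, Remainder: -2x - 2


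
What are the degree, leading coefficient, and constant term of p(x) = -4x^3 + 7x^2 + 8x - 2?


Highest power of x is 3, with coefficient -4. Constant term is -2.
Degree = 3, leading coefficient = -4, constant term = -2


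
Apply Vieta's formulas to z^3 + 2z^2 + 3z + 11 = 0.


Monic cubic z^3+bz^2+cz+d=0: sum=-b, pairwise sum=c, product=-d.
b=2, c=3, d=11
r1+r2+r3 = -2
r1r2+r1r3+r2r3 = 3
r1r2r3 = -11


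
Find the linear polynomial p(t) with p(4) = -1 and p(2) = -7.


p(t) = mt + b. Using p(4)=-1, p(2)=-7:
m = (-1 + 7)/(4 - 2) = 6/2 = 3
b = -1 - m*(4) = -1 - 12 = -13
p(t) = 3t - 13


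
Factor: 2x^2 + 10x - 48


Roots satisfy r1 + r2 = -b/a = -5 and r1*r2 = c/a = -24.
So r1 = 3, r2 = -8.
2x^2 + 10x - 48 = 2(x - r1)(x - r2) = 2(x - 3)(x + 8)


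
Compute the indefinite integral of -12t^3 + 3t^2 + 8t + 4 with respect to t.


Reverse power rule on each term:
  ∫ -12t^3 dt = -3t^4
  ∫ 3t^2 dt = t^3
  ∫ 8t dt = 4t^2
  ∫ 4 dt = 4t
F(t) = -3t^4 + t^3 + 4t^2 + 4t + C


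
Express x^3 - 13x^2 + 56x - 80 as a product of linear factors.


Try integer roots (divisors of -80). x=5: p(5)=0.
Divide out (x - 5): quotient is x^2 - 8x + 16.
Factor the quadratic: (x - 4)(x - 4)
Result: (x - 5)(x - 4)(x - 4)


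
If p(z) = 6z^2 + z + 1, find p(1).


Using direct substitution:
  6 * (1)^2 = 6
  1 * (1)^1 = 1
  constant: 1
Sum = 6 + 1 + 1 = 8


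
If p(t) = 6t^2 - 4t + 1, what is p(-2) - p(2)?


p(-2) = 33
p(2) = 17
p(-2) - p(2) = 33 - 17 = 16


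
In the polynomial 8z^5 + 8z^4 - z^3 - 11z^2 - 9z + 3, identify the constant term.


Read off the constant term: 3


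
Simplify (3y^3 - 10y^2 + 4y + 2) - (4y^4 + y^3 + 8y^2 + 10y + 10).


Distribute the minus sign:
  (3y^3 - 10y^2 + 4y + 2)
- (4y^4 + y^3 + 8y^2 + 10y + 10)
Negate second polynomial: -4y^4 - y^3 - 8y^2 - 10y - 10
Add: -4y^4 + 2y^3 - 18y^2 - 6y - 8


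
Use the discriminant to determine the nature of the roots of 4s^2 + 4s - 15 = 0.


D = b^2 - 4ac = (4)^2 - 4(4)(-15) = 16 + 240 = 256
Since D > 0: two distinct rational roots


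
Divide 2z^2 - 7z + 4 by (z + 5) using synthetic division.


Synthetic division with c = -5. Coefficients: 2, -7, 4
Bring down 2.
  2 * -5 = -10; -10 - 7 = -17
  -17 * -5 = 85; 85 + 4 = 89
Quotient: 2z - 17, Remainder: 89


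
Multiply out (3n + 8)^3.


Expand (3n + 8)^3 by repeated multiplication:
  (3n + 8)^2 = 9n^2 + 48n + 64
= 27n^3 + 216n^2 + 576n + 512


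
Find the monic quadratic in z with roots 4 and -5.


p(z) = (z - 4)(z + 5)
Expand: z^2 + z - 20


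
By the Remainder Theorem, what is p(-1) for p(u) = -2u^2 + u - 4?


By the Remainder Theorem, the remainder equals p(-1):
  -2*(-1)^2 = -2
  1*(-1)^1 = -1
  constant: -4
Sum: -2 - 1 - 4 = -7


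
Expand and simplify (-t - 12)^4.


Expand (-t - 12)^4 by repeated multiplication:
  (-t - 12)^2 = t^2 + 24t + 144
  (-t - 12)^3 = -t^3 - 36t^2 - 432t - 1728
= t^4 + 48t^3 + 864t^2 + 6912t + 20736


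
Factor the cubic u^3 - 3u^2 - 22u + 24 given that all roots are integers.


Try integer roots (divisors of 24). u=6: p(6)=0.
Divide out (u - 6): quotient is u^2 + 3u - 4.
Factor the quadratic: (u + 4)(u - 1)
Result: (u - 6)(u + 4)(u - 1)


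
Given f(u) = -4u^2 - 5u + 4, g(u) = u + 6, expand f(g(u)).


Substitute g(u) into f:
f(g(u)) = -4*(u + 6)^2 + (-5)*(u + 6) + 4
(u + 6)^2 = u^2 + 12u + 36
Expand and combine: -4u^2 - 53u - 170


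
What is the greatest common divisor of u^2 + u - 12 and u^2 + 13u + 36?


Factor each:
  u^2 + u - 12 = (u + 4)(u - 3)
  u^2 + 13u + 36 = (u + 4)(u + 9)
Common monic factor: u + 4


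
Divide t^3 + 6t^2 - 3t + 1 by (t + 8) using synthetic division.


Synthetic division with c = -8. Coefficients: 1, 6, -3, 1
Bring down 1.
  1 * -8 = -8; -8 + 6 = -2
  -2 * -8 = 16; 16 - 3 = 13
  13 * -8 = -104; -104 + 1 = -103
Quotient: t^2 - 2t + 13, Remainder: -103


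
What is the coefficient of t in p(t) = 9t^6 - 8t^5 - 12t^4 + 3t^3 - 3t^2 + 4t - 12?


Read off the coefficient of t: 4


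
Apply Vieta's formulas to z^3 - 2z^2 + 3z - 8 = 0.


Monic cubic z^3+bz^2+cz+d=0: sum=-b, pairwise sum=c, product=-d.
b=-2, c=3, d=-8
r1+r2+r3 = 2
r1r2+r1r3+r2r3 = 3
r1r2r3 = 8


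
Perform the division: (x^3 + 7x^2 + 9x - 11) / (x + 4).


(x^3 + 7x^2 + 9x - 11) / (x + 4)
Step 1: x^2 * (x + 4) = x^3 + 4x^2; subtract.
Step 2: 3x * (x + 4) = 3x^2 + 12x; subtract.
Step 3: -3 * (x + 4) = -3x - 12; subtract.
Quotient: x^2 + 3x - 3, Remainder: 1


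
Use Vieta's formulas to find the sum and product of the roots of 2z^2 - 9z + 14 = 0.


For az^2+bz+c=0: sum = -b/a, product = c/a.
a=2, b=-9, c=14
Sum = -(-9)/2 = 9/2
Product = (14)/2 = 7


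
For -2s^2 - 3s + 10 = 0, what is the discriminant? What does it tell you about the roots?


D = b^2 - 4ac = (-3)^2 - 4(-2)(10) = 9 + 80 = 89
Since D > 0: two distinct irrational roots


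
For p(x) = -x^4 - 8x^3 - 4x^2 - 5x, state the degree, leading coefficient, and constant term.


Highest power of x is 4, with coefficient -1. Constant term is 0.
Degree = 4, leading coefficient = -1, constant term = 0


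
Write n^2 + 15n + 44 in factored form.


Roots satisfy r1 + r2 = -b/a = -15 and r1*r2 = c/a = 44.
So r1 = -4, r2 = -11.
n^2 + 15n + 44 = (n - r1)(n - r2) = (n + 4)(n + 11)


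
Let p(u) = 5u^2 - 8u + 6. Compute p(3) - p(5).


p(3) = 27
p(5) = 91
p(3) - p(5) = 27 - 91 = -64


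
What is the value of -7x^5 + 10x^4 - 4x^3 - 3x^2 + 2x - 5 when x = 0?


Using direct substitution:
  -7 * (0)^5 = 0
  10 * (0)^4 = 0
  -4 * (0)^3 = 0
  -3 * (0)^2 = 0
  2 * (0)^1 = 0
  constant: -5
Sum = 0 + 0 + 0 + 0 + 0 - 5 = -5


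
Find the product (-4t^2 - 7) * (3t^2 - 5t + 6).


Distribute each term of the first polynomial:
  (-4t^2)(3t^2 - 5t + 6) = -12t^4 + 20t^3 - 24t^2
  (-7)(3t^2 - 5t + 6) = -21t^2 + 35t - 42
Sum: -12t^4 + 20t^3 - 45t^2 + 35t - 42


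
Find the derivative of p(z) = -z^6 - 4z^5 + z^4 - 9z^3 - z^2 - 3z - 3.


Apply the power rule term by term:
  d/dz(-z^6) = -6z^5
  d/dz(-4z^5) = -20z^4
  d/dz(z^4) = 4z^3
  d/dz(-9z^3) = -27z^2
  d/dz(-z^2) = -2z
  d/dz(-3z) = -3
  d/dz(-3) = 0
p'(z) = -6z^5 - 20z^4 + 4z^3 - 27z^2 - 2z - 3


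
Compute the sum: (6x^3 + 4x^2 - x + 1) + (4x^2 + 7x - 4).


Align terms by degree and add:
  6x^3 + 4x^2 - x + 1
+ 4x^2 + 7x - 4
= 6x^3 + 8x^2 + 6x - 3


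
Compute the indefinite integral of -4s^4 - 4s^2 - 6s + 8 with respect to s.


Reverse power rule on each term:
  ∫ -4s^4 ds = -(4/5)s^5
  ∫ -4s^2 ds = -(4/3)s^3
  ∫ -6s ds = -3s^2
  ∫ 8 ds = 8s
F(s) = -(4/5)s^5 - (4/3)s^3 - 3s^2 + 8s + C


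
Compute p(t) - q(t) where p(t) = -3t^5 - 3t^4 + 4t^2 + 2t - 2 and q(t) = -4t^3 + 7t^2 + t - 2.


Distribute the minus sign:
  (-3t^5 - 3t^4 + 4t^2 + 2t - 2)
- (-4t^3 + 7t^2 + t - 2)
Negate second polynomial: 4t^3 - 7t^2 - t + 2
Add: -3t^5 - 3t^4 + 4t^3 - 3t^2 + t


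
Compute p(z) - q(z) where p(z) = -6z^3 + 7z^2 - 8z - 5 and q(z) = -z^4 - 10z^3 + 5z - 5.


Distribute the minus sign:
  (-6z^3 + 7z^2 - 8z - 5)
- (-z^4 - 10z^3 + 5z - 5)
Negate second polynomial: z^4 + 10z^3 - 5z + 5
Add: z^4 + 4z^3 + 7z^2 - 13z


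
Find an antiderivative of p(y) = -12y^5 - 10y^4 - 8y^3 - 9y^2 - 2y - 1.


Reverse power rule on each term:
  ∫ -12y^5 dy = -2y^6
  ∫ -10y^4 dy = -2y^5
  ∫ -8y^3 dy = -2y^4
  ∫ -9y^2 dy = -3y^3
  ∫ -2y dy = -y^2
  ∫ -1 dy = -y
F(y) = -2y^6 - 2y^5 - 2y^4 - 3y^3 - y^2 - y + C


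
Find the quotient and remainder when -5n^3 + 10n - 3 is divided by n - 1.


(-5n^3 + 10n - 3) / (n - 1)
Step 1: -5n^2 * (n - 1) = -5n^3 + 5n^2; subtract.
Step 2: -5n * (n - 1) = -5n^2 + 5n; subtract.
Step 3: 5 * (n - 1) = 5n - 5; subtract.
Quotient: -5n^2 - 5n + 5, Remainder: 2


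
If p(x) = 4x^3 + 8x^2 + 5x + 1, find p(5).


Using direct substitution:
  4 * (5)^3 = 500
  8 * (5)^2 = 200
  5 * (5)^1 = 25
  constant: 1
Sum = 500 + 200 + 25 + 1 = 726


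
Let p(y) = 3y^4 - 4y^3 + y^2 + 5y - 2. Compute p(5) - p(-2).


p(5) = 1423
p(-2) = 72
p(5) - p(-2) = 1423 - 72 = 1351


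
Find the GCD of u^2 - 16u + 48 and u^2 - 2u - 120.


Factor each:
  u^2 - 16u + 48 = (u - 12)(u - 4)
  u^2 - 2u - 120 = (u - 12)(u + 10)
Common monic factor: u - 12


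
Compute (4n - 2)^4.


Expand (4n - 2)^4 by repeated multiplication:
  (4n - 2)^2 = 16n^2 - 16n + 4
  (4n - 2)^3 = 64n^3 - 96n^2 + 48n - 8
= 256n^4 - 512n^3 + 384n^2 - 128n + 16


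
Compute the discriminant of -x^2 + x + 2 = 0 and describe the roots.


D = b^2 - 4ac = (1)^2 - 4(-1)(2) = 1 + 8 = 9
Since D > 0: two distinct rational roots


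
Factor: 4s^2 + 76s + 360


Roots satisfy r1 + r2 = -b/a = -19 and r1*r2 = c/a = 90.
So r1 = -9, r2 = -10.
4s^2 + 76s + 360 = 4(s - r1)(s - r2) = 4(s + 9)(s + 10)


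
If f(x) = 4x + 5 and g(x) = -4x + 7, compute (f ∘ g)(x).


Substitute g(x) into f:
f(g(x)) = 4*(-4x + 7) + 5
Expand and combine: -16x + 33


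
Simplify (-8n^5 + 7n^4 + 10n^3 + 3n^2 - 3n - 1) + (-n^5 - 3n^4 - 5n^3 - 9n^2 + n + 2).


Align terms by degree and add:
  -8n^5 + 7n^4 + 10n^3 + 3n^2 - 3n - 1
  -n^5 - 3n^4 - 5n^3 - 9n^2 + n + 2
= -9n^5 + 4n^4 + 5n^3 - 6n^2 - 2n + 1


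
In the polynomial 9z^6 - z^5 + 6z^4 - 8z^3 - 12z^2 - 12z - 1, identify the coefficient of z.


Read off the coefficient of z: -12


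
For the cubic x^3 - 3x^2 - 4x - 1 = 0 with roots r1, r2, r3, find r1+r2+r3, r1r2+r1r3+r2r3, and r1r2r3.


Monic cubic x^3+bx^2+cx+d=0: sum=-b, pairwise sum=c, product=-d.
b=-3, c=-4, d=-1
r1+r2+r3 = 3
r1r2+r1r3+r2r3 = -4
r1r2r3 = 1


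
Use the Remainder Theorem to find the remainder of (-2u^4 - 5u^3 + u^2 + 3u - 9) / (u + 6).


By the Remainder Theorem, the remainder equals p(-6):
  -2*(-6)^4 = -2592
  -5*(-6)^3 = 1080
  1*(-6)^2 = 36
  3*(-6)^1 = -18
  constant: -9
Sum: -2592 + 1080 + 36 - 18 - 9 = -1503


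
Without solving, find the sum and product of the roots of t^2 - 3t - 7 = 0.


For at^2+bt+c=0: sum = -b/a, product = c/a.
a=1, b=-3, c=-7
Sum = -(-3)/1 = 3
Product = (-7)/1 = -7


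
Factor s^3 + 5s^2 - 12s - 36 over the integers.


Try integer roots (divisors of -36). s=-2: p(-2)=0.
Divide out (s + 2): quotient is s^2 + 3s - 18.
Factor the quadratic: (s - 3)(s + 6)
Result: (s + 2)(s - 3)(s + 6)


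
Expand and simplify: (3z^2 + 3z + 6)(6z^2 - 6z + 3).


Distribute each term of the first polynomial:
  (3z^2)(6z^2 - 6z + 3) = 18z^4 - 18z^3 + 9z^2
  (3z)(6z^2 - 6z + 3) = 18z^3 - 18z^2 + 9z
  (6)(6z^2 - 6z + 3) = 36z^2 - 36z + 18
Sum: 18z^4 + 27z^2 - 27z + 18


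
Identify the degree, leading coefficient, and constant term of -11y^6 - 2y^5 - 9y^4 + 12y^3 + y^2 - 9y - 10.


Highest power of y is 6, with coefficient -11. Constant term is -10.
Degree = 6, leading coefficient = -11, constant term = -10


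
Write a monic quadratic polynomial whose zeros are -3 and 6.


p(y) = (y + 3)(y - 6)
Expand: y^2 - 3y - 18


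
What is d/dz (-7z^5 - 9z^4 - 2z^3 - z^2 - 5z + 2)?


Apply the power rule term by term:
  d/dz(-7z^5) = -35z^4
  d/dz(-9z^4) = -36z^3
  d/dz(-2z^3) = -6z^2
  d/dz(-z^2) = -2z
  d/dz(-5z) = -5
  d/dz(2) = 0
p'(z) = -35z^4 - 36z^3 - 6z^2 - 2z - 5


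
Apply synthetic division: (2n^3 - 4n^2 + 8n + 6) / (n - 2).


Synthetic division with c = 2. Coefficients: 2, -4, 8, 6
Bring down 2.
  2 * 2 = 4; 4 - 4 = 0
  0 * 2 = 0; 0 + 8 = 8
  8 * 2 = 16; 16 + 6 = 22
Quotient: 2n^2 + 8, Remainder: 22


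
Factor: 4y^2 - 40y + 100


Roots satisfy r1 + r2 = -b/a = 10 and r1*r2 = c/a = 25.
So r1 = 5, r2 = 5.
4y^2 - 40y + 100 = 4(y - r1)(y - r2) = 4(y - 5)(y - 5)


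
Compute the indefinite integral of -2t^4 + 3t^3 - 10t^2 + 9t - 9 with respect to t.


Reverse power rule on each term:
  ∫ -2t^4 dt = -(2/5)t^5
  ∫ 3t^3 dt = (3/4)t^4
  ∫ -10t^2 dt = -(10/3)t^3
  ∫ 9t dt = (9/2)t^2
  ∫ -9 dt = -9t
F(t) = -(2/5)t^5 + (3/4)t^4 - (10/3)t^3 + (9/2)t^2 - 9t + C


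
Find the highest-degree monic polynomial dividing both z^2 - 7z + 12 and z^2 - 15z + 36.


Factor each:
  z^2 - 7z + 12 = (z - 3)(z - 4)
  z^2 - 15z + 36 = (z - 3)(z - 12)
Common monic factor: z - 3


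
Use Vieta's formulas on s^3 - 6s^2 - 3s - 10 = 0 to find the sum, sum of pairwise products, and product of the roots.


Monic cubic s^3+bs^2+cs+d=0: sum=-b, pairwise sum=c, product=-d.
b=-6, c=-3, d=-10
r1+r2+r3 = 6
r1r2+r1r3+r2r3 = -3
r1r2r3 = 10


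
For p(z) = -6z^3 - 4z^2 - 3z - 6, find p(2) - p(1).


p(2) = -76
p(1) = -19
p(2) - p(1) = -76 + 19 = -57


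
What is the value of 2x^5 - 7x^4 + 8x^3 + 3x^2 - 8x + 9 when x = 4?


Using direct substitution:
  2 * (4)^5 = 2048
  -7 * (4)^4 = -1792
  8 * (4)^3 = 512
  3 * (4)^2 = 48
  -8 * (4)^1 = -32
  constant: 9
Sum = 2048 - 1792 + 512 + 48 - 32 + 9 = 793


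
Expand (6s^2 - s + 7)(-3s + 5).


Distribute each term of the first polynomial:
  (6s^2)(-3s + 5) = -18s^3 + 30s^2
  (-s)(-3s + 5) = 3s^2 - 5s
  (7)(-3s + 5) = -21s + 35
Sum: -18s^3 + 33s^2 - 26s + 35


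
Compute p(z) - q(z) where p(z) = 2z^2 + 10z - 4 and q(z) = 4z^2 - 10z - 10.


Distribute the minus sign:
  (2z^2 + 10z - 4)
- (4z^2 - 10z - 10)
Negate second polynomial: -4z^2 + 10z + 10
Add: -2z^2 + 20z + 6


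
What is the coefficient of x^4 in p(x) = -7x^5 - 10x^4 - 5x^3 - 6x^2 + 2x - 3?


Read off the coefficient of x^4: -10


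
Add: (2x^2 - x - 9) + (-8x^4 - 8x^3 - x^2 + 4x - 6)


Align terms by degree and add:
  2x^2 - x - 9
  -8x^4 - 8x^3 - x^2 + 4x - 6
= -8x^4 - 8x^3 + x^2 + 3x - 15


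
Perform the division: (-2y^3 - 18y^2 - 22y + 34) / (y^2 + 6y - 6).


(-2y^3 - 18y^2 - 22y + 34) / (y^2 + 6y - 6)
Step 1: -2y * (y^2 + 6y - 6) = -2y^3 - 12y^2 + 12y; subtract.
Step 2: -6 * (y^2 + 6y - 6) = -6y^2 - 36y + 36; subtract.
Quotient: -2y - 6, Remainder: 2y - 2


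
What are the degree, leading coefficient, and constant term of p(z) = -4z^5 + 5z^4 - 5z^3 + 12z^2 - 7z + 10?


Highest power of z is 5, with coefficient -4. Constant term is 10.
Degree = 5, leading coefficient = -4, constant term = 10


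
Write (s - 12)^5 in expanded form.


Expand (s - 12)^5 by repeated multiplication:
  (s - 12)^2 = s^2 - 24s + 144
  (s - 12)^3 = s^3 - 36s^2 + 432s - 1728
  (s - 12)^4 = s^4 - 48s^3 + 864s^2 - 6912s + 20736
= s^5 - 60s^4 + 1440s^3 - 17280s^2 + 103680s - 248832


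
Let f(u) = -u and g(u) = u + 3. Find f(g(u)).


Substitute g(u) into f:
f(g(u)) = -1*(u + 3)
Expand and combine: -u - 3


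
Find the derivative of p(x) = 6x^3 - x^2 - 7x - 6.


Apply the power rule term by term:
  d/dx(6x^3) = 18x^2
  d/dx(-x^2) = -2x
  d/dx(-7x) = -7
  d/dx(-6) = 0
p'(x) = 18x^2 - 2x - 7


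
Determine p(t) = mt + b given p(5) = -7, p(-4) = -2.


p(t) = mt + b. Using p(5)=-7, p(-4)=-2:
m = (-7 + 2)/(5 + 4) = -5/9 = -5/9
b = -7 - m*(5) = -7 + 25/9 = -38/9
p(t) = -(5/9)t - (38/9)


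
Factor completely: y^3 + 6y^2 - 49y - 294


Try integer roots (divisors of -294). y=7: p(7)=0.
Divide out (y - 7): quotient is y^2 + 13y + 42.
Factor the quadratic: (y + 6)(y + 7)
Result: (y - 7)(y + 6)(y + 7)


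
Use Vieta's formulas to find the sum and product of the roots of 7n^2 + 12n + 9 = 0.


For an^2+bn+c=0: sum = -b/a, product = c/a.
a=7, b=12, c=9
Sum = -(12)/7 = -12/7
Product = (9)/7 = 9/7


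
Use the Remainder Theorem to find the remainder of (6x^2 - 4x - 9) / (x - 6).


By the Remainder Theorem, the remainder equals p(6):
  6*(6)^2 = 216
  -4*(6)^1 = -24
  constant: -9
Sum: 216 - 24 - 9 = 183


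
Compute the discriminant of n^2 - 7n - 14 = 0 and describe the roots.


D = b^2 - 4ac = (-7)^2 - 4(1)(-14) = 49 + 56 = 105
Since D > 0: two distinct irrational roots


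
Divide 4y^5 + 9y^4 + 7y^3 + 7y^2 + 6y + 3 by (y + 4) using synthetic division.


Synthetic division with c = -4. Coefficients: 4, 9, 7, 7, 6, 3
Bring down 4.
  4 * -4 = -16; -16 + 9 = -7
  -7 * -4 = 28; 28 + 7 = 35
  35 * -4 = -140; -140 + 7 = -133
  -133 * -4 = 532; 532 + 6 = 538
  538 * -4 = -2152; -2152 + 3 = -2149
Quotient: 4y^4 - 7y^3 + 35y^2 - 133y + 538, Remainder: -2149


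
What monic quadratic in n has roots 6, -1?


p(n) = (n - 6)(n + 1)
Expand: n^2 - 5n - 6


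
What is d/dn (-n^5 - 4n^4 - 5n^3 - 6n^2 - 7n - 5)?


Apply the power rule term by term:
  d/dn(-n^5) = -5n^4
  d/dn(-4n^4) = -16n^3
  d/dn(-5n^3) = -15n^2
  d/dn(-6n^2) = -12n
  d/dn(-7n) = -7
  d/dn(-5) = 0
p'(n) = -5n^4 - 16n^3 - 15n^2 - 12n - 7


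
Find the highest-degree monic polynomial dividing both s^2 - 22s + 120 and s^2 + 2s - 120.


Factor each:
  s^2 - 22s + 120 = (s - 10)(s - 12)
  s^2 + 2s - 120 = (s - 10)(s + 12)
Common monic factor: s - 10


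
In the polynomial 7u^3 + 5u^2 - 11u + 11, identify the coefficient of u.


Read off the coefficient of u: -11


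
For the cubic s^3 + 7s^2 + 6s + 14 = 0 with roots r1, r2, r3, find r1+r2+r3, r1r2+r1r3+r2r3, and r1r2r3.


Monic cubic s^3+bs^2+cs+d=0: sum=-b, pairwise sum=c, product=-d.
b=7, c=6, d=14
r1+r2+r3 = -7
r1r2+r1r3+r2r3 = 6
r1r2r3 = -14


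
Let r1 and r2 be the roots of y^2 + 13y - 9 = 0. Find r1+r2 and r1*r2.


For ay^2+by+c=0: sum = -b/a, product = c/a.
a=1, b=13, c=-9
Sum = -(13)/1 = -13
Product = (-9)/1 = -9


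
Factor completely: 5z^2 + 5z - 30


Roots satisfy r1 + r2 = -b/a = -1 and r1*r2 = c/a = -6.
So r1 = 2, r2 = -3.
5z^2 + 5z - 30 = 5(z - r1)(z - r2) = 5(z - 2)(z + 3)


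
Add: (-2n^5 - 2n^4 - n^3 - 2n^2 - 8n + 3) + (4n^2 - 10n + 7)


Align terms by degree and add:
  -2n^5 - 2n^4 - n^3 - 2n^2 - 8n + 3
+ 4n^2 - 10n + 7
= -2n^5 - 2n^4 - n^3 + 2n^2 - 18n + 10


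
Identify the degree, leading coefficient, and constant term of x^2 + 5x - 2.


Highest power of x is 2, with coefficient 1. Constant term is -2.
Degree = 2, leading coefficient = 1, constant term = -2


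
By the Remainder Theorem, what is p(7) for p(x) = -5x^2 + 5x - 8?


By the Remainder Theorem, the remainder equals p(7):
  -5*(7)^2 = -245
  5*(7)^1 = 35
  constant: -8
Sum: -245 + 35 - 8 = -218


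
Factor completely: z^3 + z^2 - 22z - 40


Try integer roots (divisors of -40). z=5: p(5)=0.
Divide out (z - 5): quotient is z^2 + 6z + 8.
Factor the quadratic: (z + 2)(z + 4)
Result: (z - 5)(z + 2)(z + 4)


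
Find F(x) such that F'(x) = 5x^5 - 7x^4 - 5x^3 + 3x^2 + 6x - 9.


Reverse power rule on each term:
  ∫ 5x^5 dx = (5/6)x^6
  ∫ -7x^4 dx = -(7/5)x^5
  ∫ -5x^3 dx = -(5/4)x^4
  ∫ 3x^2 dx = x^3
  ∫ 6x dx = 3x^2
  ∫ -9 dx = -9x
F(x) = (5/6)x^6 - (7/5)x^5 - (5/4)x^4 + x^3 + 3x^2 - 9x + C


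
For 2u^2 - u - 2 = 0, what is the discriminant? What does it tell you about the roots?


D = b^2 - 4ac = (-1)^2 - 4(2)(-2) = 1 + 16 = 17
Since D > 0: two distinct irrational roots


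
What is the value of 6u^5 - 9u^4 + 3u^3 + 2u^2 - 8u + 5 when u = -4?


Using direct substitution:
  6 * (-4)^5 = -6144
  -9 * (-4)^4 = -2304
  3 * (-4)^3 = -192
  2 * (-4)^2 = 32
  -8 * (-4)^1 = 32
  constant: 5
Sum = -6144 - 2304 - 192 + 32 + 32 + 5 = -8571


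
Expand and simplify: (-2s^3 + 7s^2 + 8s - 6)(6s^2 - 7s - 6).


Distribute each term of the first polynomial:
  (-2s^3)(6s^2 - 7s - 6) = -12s^5 + 14s^4 + 12s^3
  (7s^2)(6s^2 - 7s - 6) = 42s^4 - 49s^3 - 42s^2
  (8s)(6s^2 - 7s - 6) = 48s^3 - 56s^2 - 48s
  (-6)(6s^2 - 7s - 6) = -36s^2 + 42s + 36
Sum: -12s^5 + 56s^4 + 11s^3 - 134s^2 - 6s + 36


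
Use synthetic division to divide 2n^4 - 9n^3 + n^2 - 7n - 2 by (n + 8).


Synthetic division with c = -8. Coefficients: 2, -9, 1, -7, -2
Bring down 2.
  2 * -8 = -16; -16 - 9 = -25
  -25 * -8 = 200; 200 + 1 = 201
  201 * -8 = -1608; -1608 - 7 = -1615
  -1615 * -8 = 12920; 12920 - 2 = 12918
Quotient: 2n^3 - 25n^2 + 201n - 1615, Remainder: 12918


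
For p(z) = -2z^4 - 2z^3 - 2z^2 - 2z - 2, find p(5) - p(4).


p(5) = -1562
p(4) = -682
p(5) - p(4) = -1562 + 682 = -880


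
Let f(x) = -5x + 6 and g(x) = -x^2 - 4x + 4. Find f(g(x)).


Substitute g(x) into f:
f(g(x)) = -5*(-x^2 - 4x + 4) + 6
Expand and combine: 5x^2 + 20x - 14


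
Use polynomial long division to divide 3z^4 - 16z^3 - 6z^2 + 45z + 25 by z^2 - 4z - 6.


(3z^4 - 16z^3 - 6z^2 + 45z + 25) / (z^2 - 4z - 6)
Step 1: 3z^2 * (z^2 - 4z - 6) = 3z^4 - 12z^3 - 18z^2; subtract.
Step 2: -4z * (z^2 - 4z - 6) = -4z^3 + 16z^2 + 24z; subtract.
Step 3: -4 * (z^2 - 4z - 6) = -4z^2 + 16z + 24; subtract.
Quotient: 3z^2 - 4z - 4, Remainder: 5z + 1


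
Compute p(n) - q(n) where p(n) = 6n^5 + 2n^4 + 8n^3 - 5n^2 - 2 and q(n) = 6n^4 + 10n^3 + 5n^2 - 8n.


Distribute the minus sign:
  (6n^5 + 2n^4 + 8n^3 - 5n^2 - 2)
- (6n^4 + 10n^3 + 5n^2 - 8n)
Negate second polynomial: -6n^4 - 10n^3 - 5n^2 + 8n
Add: 6n^5 - 4n^4 - 2n^3 - 10n^2 + 8n - 2


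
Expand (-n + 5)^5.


Expand (-n + 5)^5 by repeated multiplication:
  (-n + 5)^2 = n^2 - 10n + 25
  (-n + 5)^3 = -n^3 + 15n^2 - 75n + 125
  (-n + 5)^4 = n^4 - 20n^3 + 150n^2 - 500n + 625
= -n^5 + 25n^4 - 250n^3 + 1250n^2 - 3125n + 3125


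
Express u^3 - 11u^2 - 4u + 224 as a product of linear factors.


Try integer roots (divisors of 224). u=7: p(7)=0.
Divide out (u - 7): quotient is u^2 - 4u - 32.
Factor the quadratic: (u + 4)(u - 8)
Result: (u - 7)(u + 4)(u - 8)


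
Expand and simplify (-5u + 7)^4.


Expand (-5u + 7)^4 by repeated multiplication:
  (-5u + 7)^2 = 25u^2 - 70u + 49
  (-5u + 7)^3 = -125u^3 + 525u^2 - 735u + 343
= 625u^4 - 3500u^3 + 7350u^2 - 6860u + 2401


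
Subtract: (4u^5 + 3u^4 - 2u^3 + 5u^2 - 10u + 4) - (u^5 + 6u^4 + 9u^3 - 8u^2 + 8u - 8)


Distribute the minus sign:
  (4u^5 + 3u^4 - 2u^3 + 5u^2 - 10u + 4)
- (u^5 + 6u^4 + 9u^3 - 8u^2 + 8u - 8)
Negate second polynomial: -u^5 - 6u^4 - 9u^3 + 8u^2 - 8u + 8
Add: 3u^5 - 3u^4 - 11u^3 + 13u^2 - 18u + 12


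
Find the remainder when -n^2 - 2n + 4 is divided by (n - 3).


By the Remainder Theorem, the remainder equals p(3):
  -1*(3)^2 = -9
  -2*(3)^1 = -6
  constant: 4
Sum: -9 - 6 + 4 = -11


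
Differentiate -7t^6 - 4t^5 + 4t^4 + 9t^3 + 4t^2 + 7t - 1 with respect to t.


Apply the power rule term by term:
  d/dt(-7t^6) = -42t^5
  d/dt(-4t^5) = -20t^4
  d/dt(4t^4) = 16t^3
  d/dt(9t^3) = 27t^2
  d/dt(4t^2) = 8t
  d/dt(7t) = 7
  d/dt(-1) = 0
p'(t) = -42t^5 - 20t^4 + 16t^3 + 27t^2 + 8t + 7


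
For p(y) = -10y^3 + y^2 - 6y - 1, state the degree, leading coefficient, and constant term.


Highest power of y is 3, with coefficient -10. Constant term is -1.
Degree = 3, leading coefficient = -10, constant term = -1


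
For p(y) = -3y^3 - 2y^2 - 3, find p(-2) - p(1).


p(-2) = 13
p(1) = -8
p(-2) - p(1) = 13 + 8 = 21


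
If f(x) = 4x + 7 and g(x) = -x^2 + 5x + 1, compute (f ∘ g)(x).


Substitute g(x) into f:
f(g(x)) = 4*(-x^2 + 5x + 1) + 7
Expand and combine: -4x^2 + 20x + 11


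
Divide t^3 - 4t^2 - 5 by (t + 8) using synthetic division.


Synthetic division with c = -8. Coefficients: 1, -4, 0, -5
Bring down 1.
  1 * -8 = -8; -8 - 4 = -12
  -12 * -8 = 96; 96 + 0 = 96
  96 * -8 = -768; -768 - 5 = -773
Quotient: t^2 - 12t + 96, Remainder: -773


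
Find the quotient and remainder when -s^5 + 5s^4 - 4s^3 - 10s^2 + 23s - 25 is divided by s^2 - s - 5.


(-s^5 + 5s^4 - 4s^3 - 10s^2 + 23s - 25) / (s^2 - s - 5)
Step 1: -s^3 * (s^2 - s - 5) = -s^5 + s^4 + 5s^3; subtract.
Step 2: 4s^2 * (s^2 - s - 5) = 4s^4 - 4s^3 - 20s^2; subtract.
Step 3: -5s * (s^2 - s - 5) = -5s^3 + 5s^2 + 25s; subtract.
Step 4: 5 * (s^2 - s - 5) = 5s^2 - 5s - 25; subtract.
Quotient: -s^3 + 4s^2 - 5s + 5, Remainder: 3s


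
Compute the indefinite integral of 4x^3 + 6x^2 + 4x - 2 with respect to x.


Reverse power rule on each term:
  ∫ 4x^3 dx = x^4
  ∫ 6x^2 dx = 2x^3
  ∫ 4x dx = 2x^2
  ∫ -2 dx = -2x
F(x) = x^4 + 2x^3 + 2x^2 - 2x + C


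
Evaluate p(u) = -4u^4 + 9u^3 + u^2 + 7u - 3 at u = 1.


Using direct substitution:
  -4 * (1)^4 = -4
  9 * (1)^3 = 9
  1 * (1)^2 = 1
  7 * (1)^1 = 7
  constant: -3
Sum = -4 + 9 + 1 + 7 - 3 = 10


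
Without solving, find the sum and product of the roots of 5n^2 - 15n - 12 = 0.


For an^2+bn+c=0: sum = -b/a, product = c/a.
a=5, b=-15, c=-12
Sum = -(-15)/5 = 3
Product = (-12)/5 = -12/5


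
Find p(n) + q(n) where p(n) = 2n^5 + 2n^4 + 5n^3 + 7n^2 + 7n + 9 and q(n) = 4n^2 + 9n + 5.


Align terms by degree and add:
  2n^5 + 2n^4 + 5n^3 + 7n^2 + 7n + 9
+ 4n^2 + 9n + 5
= 2n^5 + 2n^4 + 5n^3 + 11n^2 + 16n + 14
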